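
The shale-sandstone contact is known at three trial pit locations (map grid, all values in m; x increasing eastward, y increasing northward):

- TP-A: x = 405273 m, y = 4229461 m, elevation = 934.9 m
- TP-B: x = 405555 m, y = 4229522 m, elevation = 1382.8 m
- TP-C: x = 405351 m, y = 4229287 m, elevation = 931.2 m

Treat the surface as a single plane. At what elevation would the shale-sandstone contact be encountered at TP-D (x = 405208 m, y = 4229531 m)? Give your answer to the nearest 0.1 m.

887.9 m

Two edge vectors: TP-A→TP-B = (282, 61, 447.9), TP-A→TP-C = (78, -174, -3.7).
Normal n = (TP-A→TP-B) × (TP-A→TP-C) = (77708.9, 35979.6, -53826).
So ∂z/∂x = −n_x/n_z = 1.443705644 and ∂z/∂y = −n_y/n_z = 0.668442760.
Intercept c from TP-A: 934.9 − 585094.92 − 2827152.58 = −3411312.60.
At (405208, 4229531): z = 585001.1 + 2827199.4 − 3411312.60 = 887.9 m.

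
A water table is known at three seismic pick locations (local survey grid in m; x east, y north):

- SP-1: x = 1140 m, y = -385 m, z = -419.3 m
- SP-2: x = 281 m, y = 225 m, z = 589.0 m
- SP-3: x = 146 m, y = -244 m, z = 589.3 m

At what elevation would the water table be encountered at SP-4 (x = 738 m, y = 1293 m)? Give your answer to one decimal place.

442.5 m

Two edge vectors: SP-1→SP-2 = (-859, 610, 1008.3), SP-1→SP-3 = (-994, 141, 1008.6).
Normal n = (SP-1→SP-2) × (SP-1→SP-3) = (473075.7, -135862.8, 485221).
So ∂z/∂x = −n_x/n_z = −0.974970 and ∂z/∂y = −n_y/n_z = 0.280002.
Intercept c from SP-1: -419.3 + 1111.47 + 107.80 = 799.97.
At (738, 1293): z = −719.5 + 362.0 + 799.97 = 442.5 m.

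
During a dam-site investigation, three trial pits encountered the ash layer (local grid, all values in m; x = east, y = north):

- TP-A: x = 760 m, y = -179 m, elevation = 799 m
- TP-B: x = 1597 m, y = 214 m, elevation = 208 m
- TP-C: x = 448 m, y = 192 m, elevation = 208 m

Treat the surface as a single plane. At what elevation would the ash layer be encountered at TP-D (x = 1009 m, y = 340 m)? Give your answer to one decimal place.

-7.2 m

Two edge vectors: TP-A→TP-B = (837, 393, -591), TP-A→TP-C = (-312, 371, -591).
Normal n = (TP-A→TP-B) × (TP-A→TP-C) = (-13002, 679059, 433143).
So ∂z/∂x = −n_x/n_z = 0.030018 and ∂z/∂y = −n_y/n_z = −1.567748.
Intercept c from TP-A: 799 − 22.81 − 280.63 = 495.56.
At (1009, 340): z = 30.3 − 533.0 + 495.56 = -7.2 m.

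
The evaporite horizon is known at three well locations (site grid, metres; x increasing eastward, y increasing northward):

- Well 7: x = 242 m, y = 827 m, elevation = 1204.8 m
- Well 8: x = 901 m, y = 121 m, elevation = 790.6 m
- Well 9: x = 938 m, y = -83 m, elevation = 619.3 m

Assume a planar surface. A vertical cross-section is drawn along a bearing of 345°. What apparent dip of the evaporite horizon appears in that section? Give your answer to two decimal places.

Let the plane be z = a·x + b·y + c.
Well 8−Well 7: 659a − 706b = −414.2;  Well 9−Well 7: 696a − 910b = −585.5.
Solving gives a = 0.33644, b = 0.90073.
Unit vector along 345° is (sin 345°, cos 345°) = (-0.2588, 0.9659).
Slope in that direction = a·(-0.2588) + b·(0.9659) = 0.78296.
Apparent dip = arctan|0.78296| = 38.06° (true dip is 43.9°, so apparent ≤ true as expected).

38.06°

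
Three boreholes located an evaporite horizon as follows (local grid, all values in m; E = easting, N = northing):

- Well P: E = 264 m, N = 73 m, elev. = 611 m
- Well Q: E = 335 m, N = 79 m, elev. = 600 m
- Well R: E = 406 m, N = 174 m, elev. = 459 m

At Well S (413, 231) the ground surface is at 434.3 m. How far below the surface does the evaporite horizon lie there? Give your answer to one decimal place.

Let the plane be z = a·E + b·N + c.
Well Q−Well P: 71a + 6b = −11;  Well R−Well P: 142a + 101b = −152.
Solving gives a = −0.03149, b = −1.46067.
Then c = 611 − a·264 − b·73 = 725.94.
At (413, 231): z_contact = −13.01 − 337.42 + 725.94 = 375.52 m.
Depth below ground = 434.3 − 375.52 = 58.8 m.

58.8 m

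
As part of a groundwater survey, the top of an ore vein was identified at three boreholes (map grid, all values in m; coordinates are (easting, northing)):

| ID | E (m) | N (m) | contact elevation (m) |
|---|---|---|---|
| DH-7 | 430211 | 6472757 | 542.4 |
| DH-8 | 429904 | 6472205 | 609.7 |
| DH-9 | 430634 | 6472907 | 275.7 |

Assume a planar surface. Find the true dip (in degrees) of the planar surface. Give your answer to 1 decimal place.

Let the plane be z = a·E + b·N + c.
DH-8−DH-7: −307a − 552b = 67.3;  DH-9−DH-7: 423a + 150b = −266.7.
Solving gives a = −0.73154, b = 0.28493.
Gradient magnitude |∇z| = √(a² + b²) = √(0.53514 + 0.08119) = 0.78507.
True dip = arctan(0.78507) = 38.1°, dipping toward ESE (azimuth ≈ 111°).

38.1°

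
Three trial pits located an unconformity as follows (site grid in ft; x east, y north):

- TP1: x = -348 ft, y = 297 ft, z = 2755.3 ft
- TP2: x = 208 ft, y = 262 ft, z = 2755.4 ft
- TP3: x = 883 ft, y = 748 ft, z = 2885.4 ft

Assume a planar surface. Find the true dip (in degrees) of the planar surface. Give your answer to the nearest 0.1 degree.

Two edge vectors: TP1→TP2 = (556, -35, 0.1), TP1→TP3 = (1231, 451, 130.1).
Normal n = (TP1→TP2) × (TP1→TP3) = (-4598.6, -72212.5, 293841).
So ∂z/∂x = −n_x/n_z = 0.01565 and ∂z/∂y = −n_y/n_z = 0.24575.
Gradient magnitude |∇z| = √(a² + b²) = √(0.00024 + 0.06039) = 0.24625.
True dip = arctan(0.24625) = 13.8°, dipping toward S (azimuth ≈ 184°).

13.8°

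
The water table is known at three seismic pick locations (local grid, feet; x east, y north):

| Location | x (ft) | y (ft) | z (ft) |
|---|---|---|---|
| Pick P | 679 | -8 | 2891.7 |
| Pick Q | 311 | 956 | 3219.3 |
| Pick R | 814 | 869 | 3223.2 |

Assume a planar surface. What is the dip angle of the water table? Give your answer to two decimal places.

20.50°

Let the plane be z = a·x + b·y + c.
Pick Q−Pick P: −368a + 964b = 327.6;  Pick R−Pick P: 135a + 877b = 331.5.
Solving gives a = 0.07124, b = 0.36703.
Gradient magnitude |∇z| = √(a² + b²) = √(0.00507 + 0.13471) = 0.37388.
True dip = arctan(0.37388) = 20.50°, dipping toward S (azimuth ≈ 191°).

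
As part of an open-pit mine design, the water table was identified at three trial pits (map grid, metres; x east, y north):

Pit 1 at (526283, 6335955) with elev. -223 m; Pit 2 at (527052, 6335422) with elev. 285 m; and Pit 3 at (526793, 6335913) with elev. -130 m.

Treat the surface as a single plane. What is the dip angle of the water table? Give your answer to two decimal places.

Let the plane be z = a·x + b·y + c.
Pit 2−Pit 1: 769a − 533b = 508;  Pit 3−Pit 1: 510a − 42b = 93.
Solving gives a = 0.11787, b = −0.78304.
Gradient magnitude |∇z| = √(a² + b²) = √(0.01389 + 0.61315) = 0.79186.
True dip = arctan(0.79186) = 38.37°, dipping toward N (azimuth ≈ 351°).

38.37°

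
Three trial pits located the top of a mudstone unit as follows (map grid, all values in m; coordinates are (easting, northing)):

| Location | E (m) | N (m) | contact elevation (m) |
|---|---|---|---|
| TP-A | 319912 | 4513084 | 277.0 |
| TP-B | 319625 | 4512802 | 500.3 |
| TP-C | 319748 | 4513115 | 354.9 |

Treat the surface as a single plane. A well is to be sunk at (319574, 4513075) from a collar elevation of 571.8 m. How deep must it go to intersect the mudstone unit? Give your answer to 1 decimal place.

115.4 m

Let the plane be z = a·E + b·N + c.
TP-B−TP-A: −287a − 282b = 223.3;  TP-C−TP-A: −164a + 31b = 77.9.
Solving gives a = −0.523893372, b = −0.258661710.
Then c = 277 − a·319912 − b·4513084 = 1335238.80.
At (319574, 4513075): z_contact = −167422.70 − 1167359.70 + 1335238.80 = 456.40 m.
Depth below ground = 571.8 − 456.40 = 115.4 m.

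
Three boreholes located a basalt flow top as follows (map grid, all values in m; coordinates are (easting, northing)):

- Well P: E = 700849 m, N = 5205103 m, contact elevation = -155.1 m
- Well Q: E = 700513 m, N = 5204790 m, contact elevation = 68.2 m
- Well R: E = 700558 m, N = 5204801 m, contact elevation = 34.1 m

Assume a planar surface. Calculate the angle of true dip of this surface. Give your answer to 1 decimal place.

38.7°

Let the plane be z = a·E + b·N + c.
Well Q−Well P: −336a − 313b = 223.3;  Well R−Well P: −291a − 302b = 189.2.
Solving gives a = −0.79093, b = 0.13563.
Gradient magnitude |∇z| = √(a² + b²) = √(0.62557 + 0.01840) = 0.80248.
True dip = arctan(0.80248) = 38.7°, dipping toward E (azimuth ≈ 100°).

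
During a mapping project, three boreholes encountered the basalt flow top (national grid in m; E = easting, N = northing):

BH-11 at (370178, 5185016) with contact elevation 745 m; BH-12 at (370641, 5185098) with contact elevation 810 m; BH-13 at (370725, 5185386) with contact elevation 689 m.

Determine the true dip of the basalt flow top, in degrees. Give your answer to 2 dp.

28.21°

Let the plane be z = a·E + b·N + c.
BH-12−BH-11: 463a + 82b = 65;  BH-13−BH-11: 547a + 370b = −56.
Solving gives a = 0.22650, b = −0.48620.
Gradient magnitude |∇z| = √(a² + b²) = √(0.05130 + 0.23639) = 0.53637.
True dip = arctan(0.53637) = 28.21°, dipping toward NNW (azimuth ≈ 335°).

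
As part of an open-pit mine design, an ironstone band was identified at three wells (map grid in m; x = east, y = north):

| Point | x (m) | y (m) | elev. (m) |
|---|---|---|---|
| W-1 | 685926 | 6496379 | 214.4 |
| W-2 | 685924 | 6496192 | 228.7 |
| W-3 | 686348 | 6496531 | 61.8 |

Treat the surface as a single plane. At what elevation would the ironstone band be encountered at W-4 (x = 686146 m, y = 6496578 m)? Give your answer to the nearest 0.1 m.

Two edge vectors: W-1→W-2 = (-2, -187, 14.3), W-1→W-3 = (422, 152, -152.6).
Normal n = (W-1→W-2) × (W-1→W-3) = (26362.6, 5729.4, 78610).
So ∂z/∂x = −n_x/n_z = −0.335359369 and ∂z/∂y = −n_y/n_z = −0.072883857.
Intercept c from W-1: 214.4 + 230031.71 + 473481.16 = 703727.27.
At (686146, 6496578): z = −230105.5 − 473495.7 + 703727.27 = 126.1 m.

126.1 m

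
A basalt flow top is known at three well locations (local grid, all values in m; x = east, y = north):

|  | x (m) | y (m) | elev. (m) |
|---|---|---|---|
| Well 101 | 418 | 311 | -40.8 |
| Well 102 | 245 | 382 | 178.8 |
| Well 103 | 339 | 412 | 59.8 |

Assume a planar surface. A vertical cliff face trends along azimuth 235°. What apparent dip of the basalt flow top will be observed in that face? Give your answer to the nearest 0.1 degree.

46.0°

Let the plane be z = a·x + b·y + c.
Well 102−Well 101: −173a + 71b = 219.6;  Well 103−Well 101: −79a + 101b = 100.6.
Solving gives a = −1.26745, b = 0.00467.
Unit vector along 235° is (sin 235°, cos 235°) = (-0.8192, -0.5736).
Slope in that direction = a·(-0.8192) + b·(-0.5736) = 1.03555.
Apparent dip = arctan|1.03555| = 46.0° (true dip is 51.7°, so apparent ≤ true as expected).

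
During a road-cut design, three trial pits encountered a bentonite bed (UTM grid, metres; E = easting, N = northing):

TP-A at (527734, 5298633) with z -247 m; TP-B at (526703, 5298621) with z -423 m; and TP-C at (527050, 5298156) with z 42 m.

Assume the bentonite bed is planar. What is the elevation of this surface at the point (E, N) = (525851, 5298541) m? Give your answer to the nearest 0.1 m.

-507.8 m

Two edge vectors: TP-A→TP-B = (-1031, -12, -176), TP-A→TP-C = (-684, -477, 289).
Normal n = (TP-A→TP-B) × (TP-A→TP-C) = (-87420, 418343, 483579).
So ∂z/∂E = −n_x/n_z = 0.180777081 and ∂z/∂N = −n_y/n_z = −0.865097533.
Intercept c from TP-A: -247 − 95402.21 + 4583834.34 = 4488185.13.
At (525851, 5298541): z = 95061.8 − 4583754.7 + 4488185.13 = -507.8 m.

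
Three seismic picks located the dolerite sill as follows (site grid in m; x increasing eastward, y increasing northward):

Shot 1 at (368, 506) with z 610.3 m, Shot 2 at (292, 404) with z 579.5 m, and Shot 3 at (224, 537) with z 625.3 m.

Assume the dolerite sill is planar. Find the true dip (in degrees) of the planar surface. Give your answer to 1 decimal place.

Let the plane be z = a·x + b·y + c.
Shot 2−Shot 1: −76a − 102b = −30.8;  Shot 3−Shot 1: −144a + 31b = 15.
Solving gives a = −0.03375, b = 0.32711.
Gradient magnitude |∇z| = √(a² + b²) = √(0.00114 + 0.10700) = 0.32884.
True dip = arctan(0.32884) = 18.2°, dipping toward S (azimuth ≈ 174°).

18.2°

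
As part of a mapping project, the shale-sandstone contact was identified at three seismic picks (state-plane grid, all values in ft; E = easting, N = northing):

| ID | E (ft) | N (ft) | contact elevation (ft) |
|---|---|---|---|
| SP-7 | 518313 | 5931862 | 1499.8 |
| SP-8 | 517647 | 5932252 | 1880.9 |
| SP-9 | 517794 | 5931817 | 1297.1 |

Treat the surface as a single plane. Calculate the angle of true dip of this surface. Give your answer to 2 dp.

55.53°

Two edge vectors: SP-7→SP-8 = (-666, 390, 381.1), SP-7→SP-9 = (-519, -45, -202.7).
Normal n = (SP-7→SP-8) × (SP-7→SP-9) = (-61903.5, -332789.1, 232380).
So ∂z/∂E = −n_x/n_z = 0.26639 and ∂z/∂N = −n_y/n_z = 1.43209.
Gradient magnitude |∇z| = √(a² + b²) = √(0.07096 + 2.05088) = 1.45666.
True dip = arctan(1.45666) = 55.53°, dipping toward S (azimuth ≈ 191°).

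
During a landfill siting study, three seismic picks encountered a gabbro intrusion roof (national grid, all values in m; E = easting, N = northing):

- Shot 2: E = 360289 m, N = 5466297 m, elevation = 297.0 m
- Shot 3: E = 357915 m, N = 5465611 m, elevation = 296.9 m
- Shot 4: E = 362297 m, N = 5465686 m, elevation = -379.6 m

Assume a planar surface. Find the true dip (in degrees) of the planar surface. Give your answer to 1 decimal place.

30.6°

Let the plane be z = a·E + b·N + c.
Shot 3−Shot 2: −2374a − 686b = −0.1;  Shot 4−Shot 2: 2008a − 611b = −676.6.
Solving gives a = −0.16410, b = 0.56805.
Gradient magnitude |∇z| = √(a² + b²) = √(0.02693 + 0.32268) = 0.59128.
True dip = arctan(0.59128) = 30.6°, dipping toward SSE (azimuth ≈ 164°).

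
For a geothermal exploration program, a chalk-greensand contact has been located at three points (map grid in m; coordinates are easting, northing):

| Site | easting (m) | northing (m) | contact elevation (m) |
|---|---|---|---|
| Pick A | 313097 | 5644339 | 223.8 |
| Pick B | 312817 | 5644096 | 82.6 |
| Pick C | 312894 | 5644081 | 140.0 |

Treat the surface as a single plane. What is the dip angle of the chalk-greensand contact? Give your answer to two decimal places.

Two edge vectors: Pick A→Pick B = (-280, -243, -141.2), Pick A→Pick C = (-203, -258, -83.8).
Normal n = (Pick A→Pick B) × (Pick A→Pick C) = (-16066.2, 5199.6, 22911).
So ∂z/∂easting = −n_x/n_z = 0.70124 and ∂z/∂northing = −n_y/n_z = −0.22695.
Gradient magnitude |∇z| = √(a² + b²) = √(0.49174 + 0.05151) = 0.73705.
True dip = arctan(0.73705) = 36.39°, dipping toward WNW (azimuth ≈ 288°).

36.39°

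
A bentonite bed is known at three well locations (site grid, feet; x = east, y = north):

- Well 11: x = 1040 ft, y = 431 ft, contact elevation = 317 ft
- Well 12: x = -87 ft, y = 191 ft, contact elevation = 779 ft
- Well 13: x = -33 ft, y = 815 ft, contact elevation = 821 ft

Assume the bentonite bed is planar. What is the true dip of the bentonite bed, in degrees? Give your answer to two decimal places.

23.98°

Let the plane be z = a·x + b·y + c.
Well 12−Well 11: −1127a − 240b = 462;  Well 13−Well 11: −1073a + 384b = 504.
Solving gives a = −0.43224, b = 0.10471.
Gradient magnitude |∇z| = √(a² + b²) = √(0.18683 + 0.01096) = 0.44474.
True dip = arctan(0.44474) = 23.98°, dipping toward ESE (azimuth ≈ 104°).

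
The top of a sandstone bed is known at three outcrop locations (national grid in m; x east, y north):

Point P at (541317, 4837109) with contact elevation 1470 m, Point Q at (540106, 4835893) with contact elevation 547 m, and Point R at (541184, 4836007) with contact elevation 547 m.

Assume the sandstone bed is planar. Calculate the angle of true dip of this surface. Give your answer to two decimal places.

Let the plane be z = a·x + b·y + c.
Point Q−Point P: −1211a − 1216b = −923;  Point R−Point P: −133a − 1102b = −923.
Solving gives a = −0.08972, b = 0.84840.
Gradient magnitude |∇z| = √(a² + b²) = √(0.00805 + 0.71978) = 0.85313.
True dip = arctan(0.85313) = 40.47°, dipping toward S (azimuth ≈ 174°).

40.47°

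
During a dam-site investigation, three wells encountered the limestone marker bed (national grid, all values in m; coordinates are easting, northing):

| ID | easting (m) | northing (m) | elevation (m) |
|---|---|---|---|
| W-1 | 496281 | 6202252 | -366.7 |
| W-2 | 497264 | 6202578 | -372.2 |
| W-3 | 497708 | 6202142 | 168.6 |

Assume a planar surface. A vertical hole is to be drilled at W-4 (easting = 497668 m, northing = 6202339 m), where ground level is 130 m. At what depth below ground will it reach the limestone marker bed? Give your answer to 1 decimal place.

157.0 m

Let the plane be z = a·easting + b·northing + c.
W-2−W-1: 983a + 326b = −5.5;  W-3−W-1: 1427a − 110b = 535.3.
Solving gives a = 0.303319543, b = −0.931481934.
Then c = -366.7 − a·496281 − b·6202252 = 5626387.26.
At (497668, 6202339): z_contact = 150952.43 − 5777366.73 + 5626387.26 = -27.03 m.
Depth below ground = 130 − (-27.03) = 157.0 m.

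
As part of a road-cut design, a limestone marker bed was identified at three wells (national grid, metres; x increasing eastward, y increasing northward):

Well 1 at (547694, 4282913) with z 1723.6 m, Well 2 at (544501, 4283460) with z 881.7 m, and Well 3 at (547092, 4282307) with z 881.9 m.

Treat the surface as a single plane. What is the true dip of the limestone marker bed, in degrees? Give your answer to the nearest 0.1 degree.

Let the plane be z = a·x + b·y + c.
Well 2−Well 1: −3193a + 547b = −841.9;  Well 3−Well 1: −602a − 606b = −841.7.
Solving gives a = 0.42866, b = 0.96311.
Gradient magnitude |∇z| = √(a² + b²) = √(0.18375 + 0.92758) = 1.05420.
True dip = arctan(1.05420) = 46.5°, dipping toward SSW (azimuth ≈ 204°).

46.5°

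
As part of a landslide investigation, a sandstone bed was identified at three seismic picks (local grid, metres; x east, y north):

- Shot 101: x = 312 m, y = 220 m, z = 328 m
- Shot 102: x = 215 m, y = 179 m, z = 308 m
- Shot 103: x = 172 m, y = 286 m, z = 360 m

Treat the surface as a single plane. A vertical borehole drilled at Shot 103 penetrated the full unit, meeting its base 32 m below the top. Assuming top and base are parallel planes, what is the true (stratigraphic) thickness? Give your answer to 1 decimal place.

Two edge vectors: Shot 101→Shot 102 = (-97, -41, -20), Shot 101→Shot 103 = (-140, 66, 32).
Normal n = (Shot 101→Shot 102) × (Shot 101→Shot 103) = (8, 5904, -12142).
So ∂z/∂x = −n_x/n_z = 0.00066 and ∂z/∂y = −n_y/n_z = 0.48625.
|∇z| = √(a²+b²) = 0.48625, so dip δ = arctan(0.48625) = 25.93°.
True thickness = vertical thickness × cos δ = 32 × cos 25.93° = 28.8 m.

28.8 m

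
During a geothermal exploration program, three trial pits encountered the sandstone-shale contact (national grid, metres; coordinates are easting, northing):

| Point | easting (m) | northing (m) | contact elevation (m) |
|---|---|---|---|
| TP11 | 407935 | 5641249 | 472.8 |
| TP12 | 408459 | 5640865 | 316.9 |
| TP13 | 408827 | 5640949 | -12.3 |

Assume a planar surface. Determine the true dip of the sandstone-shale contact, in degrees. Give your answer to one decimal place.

44.3°

Let the plane be z = a·easting + b·northing + c.
TP12−TP11: 524a − 384b = −155.9;  TP13−TP11: 892a − 300b = −485.1.
Solving gives a = −0.75276, b = −0.62122.
Gradient magnitude |∇z| = √(a² + b²) = √(0.56665 + 0.38592) = 0.97600.
True dip = arctan(0.97600) = 44.3°, dipping toward NE (azimuth ≈ 050°).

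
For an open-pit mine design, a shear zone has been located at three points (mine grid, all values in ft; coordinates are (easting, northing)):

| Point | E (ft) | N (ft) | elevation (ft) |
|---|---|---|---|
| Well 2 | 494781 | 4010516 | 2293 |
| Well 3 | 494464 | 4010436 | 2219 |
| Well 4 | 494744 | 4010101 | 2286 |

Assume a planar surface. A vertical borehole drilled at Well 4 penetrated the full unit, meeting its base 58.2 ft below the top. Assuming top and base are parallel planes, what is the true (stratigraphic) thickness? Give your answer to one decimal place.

Let the plane be z = a·E + b·N + c.
Well 3−Well 2: −317a − 80b = −74;  Well 4−Well 2: −37a − 415b = −7.
Solving gives a = 0.23446, b = −0.00404.
|∇z| = √(a²+b²) = 0.23449, so dip δ = arctan(0.23449) = 13.20°.
True thickness = vertical thickness × cos δ = 58.2 × cos 13.20° = 56.7 ft.

56.7 ft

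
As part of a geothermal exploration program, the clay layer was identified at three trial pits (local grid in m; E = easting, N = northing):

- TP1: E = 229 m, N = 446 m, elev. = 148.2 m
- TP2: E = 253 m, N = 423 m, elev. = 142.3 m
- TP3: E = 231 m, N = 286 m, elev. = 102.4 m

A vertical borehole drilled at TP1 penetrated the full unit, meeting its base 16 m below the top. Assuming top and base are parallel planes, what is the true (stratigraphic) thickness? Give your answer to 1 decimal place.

Let the plane be z = a·E + b·N + c.
TP2−TP1: 24a − 23b = −5.9;  TP3−TP1: 2a − 160b = −45.8.
Solving gives a = 0.02884, b = 0.28661.
|∇z| = √(a²+b²) = 0.28806, so dip δ = arctan(0.28806) = 16.07°.
True thickness = vertical thickness × cos δ = 16 × cos 16.07° = 15.4 m.

15.4 m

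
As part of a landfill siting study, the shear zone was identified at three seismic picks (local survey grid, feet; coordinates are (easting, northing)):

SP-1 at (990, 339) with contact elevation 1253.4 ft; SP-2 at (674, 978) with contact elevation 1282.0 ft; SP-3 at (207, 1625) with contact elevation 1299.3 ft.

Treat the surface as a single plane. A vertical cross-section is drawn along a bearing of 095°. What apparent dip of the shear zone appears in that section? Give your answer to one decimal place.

4.1°

Two edge vectors: SP-1→SP-2 = (-316, 639, 28.6), SP-1→SP-3 = (-783, 1286, 45.9).
Normal n = (SP-1→SP-2) × (SP-1→SP-3) = (-7449.5, -7889.4, 93961).
So ∂z/∂E = −n_x/n_z = 0.07928 and ∂z/∂N = −n_y/n_z = 0.08396.
Unit vector along 095° is (sin 95°, cos 95°) = (0.9962, -0.0872).
Slope in that direction = a·(0.9962) + b·(-0.0872) = 0.07166.
Apparent dip = arctan|0.07166| = 4.1° (true dip is 6.6°, so apparent ≤ true as expected).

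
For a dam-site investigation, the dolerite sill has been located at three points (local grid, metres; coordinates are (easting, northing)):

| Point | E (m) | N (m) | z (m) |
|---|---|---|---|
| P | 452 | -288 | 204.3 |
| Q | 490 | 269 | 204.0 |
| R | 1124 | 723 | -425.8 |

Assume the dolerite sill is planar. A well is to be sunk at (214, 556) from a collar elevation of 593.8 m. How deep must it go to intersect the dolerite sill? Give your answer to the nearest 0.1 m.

81.4 m

Let the plane be z = a·E + b·N + c.
Q−P: 38a + 557b = −0.3;  R−P: 672a + 1011b = −630.1.
Solving gives a = −1.043992, b = 0.070685.
Then c = 204.3 − a·452 − b·-288 = 696.54.
At (214, 556): z_contact = −223.41 + 39.30 + 696.54 = 512.43 m.
Depth below ground = 593.8 − 512.43 = 81.4 m.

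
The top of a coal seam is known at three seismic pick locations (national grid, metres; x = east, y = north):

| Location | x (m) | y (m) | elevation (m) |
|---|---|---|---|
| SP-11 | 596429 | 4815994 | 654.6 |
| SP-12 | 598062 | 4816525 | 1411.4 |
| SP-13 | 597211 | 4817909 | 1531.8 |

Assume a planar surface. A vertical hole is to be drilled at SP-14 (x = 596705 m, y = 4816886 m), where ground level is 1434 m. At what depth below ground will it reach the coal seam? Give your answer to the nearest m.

Let the plane be z = a·x + b·y + c.
SP-12−SP-11: 1633a + 531b = 756.8;  SP-13−SP-11: 782a + 1915b = 877.2.
Solving gives a = 0.36264596, b = 0.30997956.
Then c = 654.6 − a·596429 − b·4815994 = −1708497.67.
At (596705, 4816886): z_contact = 216392.7 + 1493136.2 − 1708497.67 = 1031.2 m.
Depth below ground = 1434 − 1031.2 = 403 m.

403 m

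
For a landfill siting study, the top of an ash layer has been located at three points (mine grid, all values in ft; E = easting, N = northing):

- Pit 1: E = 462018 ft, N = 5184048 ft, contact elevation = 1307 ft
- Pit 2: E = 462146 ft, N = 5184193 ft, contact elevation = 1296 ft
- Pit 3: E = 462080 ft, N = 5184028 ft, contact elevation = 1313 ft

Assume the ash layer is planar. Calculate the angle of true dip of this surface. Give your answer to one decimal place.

7.8°

Let the plane be z = a·E + b·N + c.
Pit 2−Pit 1: 128a + 145b = −11;  Pit 3−Pit 1: 62a − 20b = 6.
Solving gives a = 0.05628, b = −0.12554.
Gradient magnitude |∇z| = √(a² + b²) = √(0.00317 + 0.01576) = 0.13758.
True dip = arctan(0.13758) = 7.8°, dipping toward NNW (azimuth ≈ 336°).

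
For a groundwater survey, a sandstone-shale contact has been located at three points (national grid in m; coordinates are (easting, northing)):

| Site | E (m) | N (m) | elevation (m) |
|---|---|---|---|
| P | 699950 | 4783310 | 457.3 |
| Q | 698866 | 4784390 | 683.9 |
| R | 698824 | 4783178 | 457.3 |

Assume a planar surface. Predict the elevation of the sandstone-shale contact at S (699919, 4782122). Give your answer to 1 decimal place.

235.0 m

Two edge vectors: P→Q = (-1084, 1080, 226.6), P→R = (-1126, -132, 0).
Normal n = (P→Q) × (P→R) = (29911.2, -255151.6, 1359168).
So ∂z/∂E = −n_x/n_z = −0.022006993 and ∂z/∂N = −n_y/n_z = 0.187726315.
Intercept c from P: 457.3 + 15403.79 − 897953.16 = −882092.07.
At (699919, 4782122): z = −15403.1 + 897730.1 − 882092.07 = 235.0 m.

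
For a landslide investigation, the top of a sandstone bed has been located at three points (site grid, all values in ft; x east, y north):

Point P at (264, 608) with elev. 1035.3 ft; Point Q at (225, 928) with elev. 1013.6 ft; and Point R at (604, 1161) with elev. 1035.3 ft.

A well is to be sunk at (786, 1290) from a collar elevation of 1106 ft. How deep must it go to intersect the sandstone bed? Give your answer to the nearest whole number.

61 ft

Let the plane be z = a·x + b·y + c.
Point Q−Point P: −39a + 320b = −21.7;  Point R−Point P: 340a + 553b = 0.
Solving gives a = 0.09205, b = −0.05659.
Then c = 1035.3 − a·264 − b·608 = 1045.41.
At (786, 1290): z_contact = 72.4 − 73.0 + 1045.41 = 1044.8 ft.
Depth below ground = 1106 − 1044.8 = 61 ft.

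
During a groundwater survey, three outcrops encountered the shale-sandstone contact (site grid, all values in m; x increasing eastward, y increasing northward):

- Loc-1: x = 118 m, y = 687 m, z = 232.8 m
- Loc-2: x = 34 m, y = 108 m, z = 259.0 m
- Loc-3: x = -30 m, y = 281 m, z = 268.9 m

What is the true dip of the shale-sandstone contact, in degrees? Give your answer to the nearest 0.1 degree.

Two edge vectors: Loc-1→Loc-2 = (-84, -579, 26.2), Loc-1→Loc-3 = (-148, -406, 36.1).
Normal n = (Loc-1→Loc-2) × (Loc-1→Loc-3) = (-10264.7, -845.2, -51588).
So ∂z/∂x = −n_x/n_z = −0.19897 and ∂z/∂y = −n_y/n_z = −0.01638.
Gradient magnitude |∇z| = √(a² + b²) = √(0.03959 + 0.00027) = 0.19965.
True dip = arctan(0.19965) = 11.3°, dipping toward E (azimuth ≈ 085°).

11.3°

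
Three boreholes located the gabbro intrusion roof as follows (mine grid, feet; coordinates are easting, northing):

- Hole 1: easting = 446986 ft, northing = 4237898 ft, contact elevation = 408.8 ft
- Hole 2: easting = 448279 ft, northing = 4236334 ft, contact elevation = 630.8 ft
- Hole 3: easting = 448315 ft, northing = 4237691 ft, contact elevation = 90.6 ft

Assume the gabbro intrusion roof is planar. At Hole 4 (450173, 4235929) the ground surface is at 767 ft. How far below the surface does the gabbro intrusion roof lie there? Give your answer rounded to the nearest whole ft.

Let the plane be z = a·easting + b·northing + c.
Hole 2−Hole 1: 1293a − 1564b = 222;  Hole 3−Hole 1: 1329a − 207b = −318.2.
Solving gives a = −0.30019178, b = −0.39012019.
Then c = 408.8 − a·446986 − b·4237898 = 1787879.89.
At (450173, 4235929): z_contact = −135138.2 − 1652521.4 + 1787879.89 = 220.2 ft.
Depth below ground = 767 − 220.2 = 547 ft.

547 ft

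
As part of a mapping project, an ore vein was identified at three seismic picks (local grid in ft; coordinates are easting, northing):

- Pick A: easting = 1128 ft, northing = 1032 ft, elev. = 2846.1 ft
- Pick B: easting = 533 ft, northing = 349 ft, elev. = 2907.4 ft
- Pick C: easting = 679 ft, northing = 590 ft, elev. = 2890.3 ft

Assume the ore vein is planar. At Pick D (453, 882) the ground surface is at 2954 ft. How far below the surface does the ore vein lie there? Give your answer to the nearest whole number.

Let the plane be z = a·easting + b·northing + c.
Pick B−Pick A: −595a − 683b = 61.3;  Pick C−Pick A: −449a − 442b = 44.2.
Solving gives a = −0.07084, b = −0.02804.
Then c = 2846.1 − a·1128 − b·1032 = 2954.94.
At (453, 882): z_contact = −32.1 − 24.7 + 2954.94 = 2898.1 ft.
Depth below ground = 2954 − 2898.1 = 56 ft.

56 ft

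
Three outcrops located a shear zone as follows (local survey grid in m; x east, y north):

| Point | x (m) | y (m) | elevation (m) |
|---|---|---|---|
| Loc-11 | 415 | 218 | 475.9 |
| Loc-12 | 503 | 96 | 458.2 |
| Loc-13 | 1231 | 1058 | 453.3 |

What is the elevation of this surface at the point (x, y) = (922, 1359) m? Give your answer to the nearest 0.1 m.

506.3 m

Let the plane be z = a·x + b·y + c.
Loc-12−Loc-11: 88a − 122b = −17.7;  Loc-13−Loc-11: 816a + 840b = −22.6.
Solving gives a = −0.101603, b = 0.071795.
Then c = 475.9 − a·415 − b·218 = 502.41.
At (922, 1359): z = −93.7 + 97.6 + 502.41 = 506.3 m.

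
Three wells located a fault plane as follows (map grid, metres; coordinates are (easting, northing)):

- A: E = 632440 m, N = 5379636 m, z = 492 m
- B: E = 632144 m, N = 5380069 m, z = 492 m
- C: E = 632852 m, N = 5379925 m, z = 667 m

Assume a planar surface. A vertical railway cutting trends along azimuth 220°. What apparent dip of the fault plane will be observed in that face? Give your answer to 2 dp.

18.51°

Let the plane be z = a·E + b·N + c.
B−A: −296a + 433b = 0;  C−A: 412a + 289b = 175.
Solving gives a = 0.28709, b = 0.19626.
Unit vector along 220° is (sin 220°, cos 220°) = (-0.6428, -0.7660).
Slope in that direction = a·(-0.6428) + b·(-0.7660) = −0.33488.
Apparent dip = arctan|0.33488| = 18.51° (true dip is 19.2°, so apparent ≤ true as expected).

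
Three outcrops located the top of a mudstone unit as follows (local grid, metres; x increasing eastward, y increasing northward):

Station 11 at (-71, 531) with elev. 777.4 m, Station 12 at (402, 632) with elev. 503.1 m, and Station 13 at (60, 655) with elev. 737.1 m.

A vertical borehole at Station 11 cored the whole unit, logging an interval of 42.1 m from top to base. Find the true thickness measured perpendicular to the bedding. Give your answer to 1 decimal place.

33.6 m

Let the plane be z = a·x + b·y + c.
Station 12−Station 11: 473a + 101b = −274.3;  Station 13−Station 11: 131a + 124b = −40.3.
Solving gives a = −0.65923, b = 0.37144.
|∇z| = √(a²+b²) = 0.75667, so dip δ = arctan(0.75667) = 37.11°.
True thickness = vertical thickness × cos δ = 42.1 × cos 37.11° = 33.6 m.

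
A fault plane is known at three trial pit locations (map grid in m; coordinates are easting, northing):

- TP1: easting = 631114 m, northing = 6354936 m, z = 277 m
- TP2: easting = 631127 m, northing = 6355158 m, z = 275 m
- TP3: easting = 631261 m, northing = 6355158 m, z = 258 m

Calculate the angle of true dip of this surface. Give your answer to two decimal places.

7.23°

Two edge vectors: TP1→TP2 = (13, 222, -2), TP1→TP3 = (147, 222, -19).
Normal n = (TP1→TP2) × (TP1→TP3) = (-3774, -47, -29748).
So ∂z/∂easting = −n_x/n_z = −0.12687 and ∂z/∂northing = −n_y/n_z = −0.00158.
Gradient magnitude |∇z| = √(a² + b²) = √(0.01609 + 0.00000) = 0.12688.
True dip = arctan(0.12688) = 7.23°, dipping toward E (azimuth ≈ 089°).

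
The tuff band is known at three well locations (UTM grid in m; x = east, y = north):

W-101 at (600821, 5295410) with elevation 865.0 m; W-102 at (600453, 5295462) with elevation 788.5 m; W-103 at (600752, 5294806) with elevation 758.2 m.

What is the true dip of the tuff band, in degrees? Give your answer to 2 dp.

15.34°

Two edge vectors: W-101→W-102 = (-368, 52, -76.5), W-101→W-103 = (-69, -604, -106.8).
Normal n = (W-101→W-102) × (W-101→W-103) = (-51759.6, -34023.9, 225860).
So ∂z/∂x = −n_x/n_z = 0.22917 and ∂z/∂y = −n_y/n_z = 0.15064.
Gradient magnitude |∇z| = √(a² + b²) = √(0.05252 + 0.02269) = 0.27424.
True dip = arctan(0.27424) = 15.34°, dipping toward WSW (azimuth ≈ 237°).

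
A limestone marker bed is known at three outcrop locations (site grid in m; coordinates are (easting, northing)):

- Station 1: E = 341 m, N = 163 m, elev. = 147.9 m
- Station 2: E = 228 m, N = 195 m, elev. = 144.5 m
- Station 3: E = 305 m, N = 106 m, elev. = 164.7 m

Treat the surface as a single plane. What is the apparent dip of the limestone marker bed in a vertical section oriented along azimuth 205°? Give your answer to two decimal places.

14.59°

Two edge vectors: Station 1→Station 2 = (-113, 32, -3.4), Station 1→Station 3 = (-36, -57, 16.8).
Normal n = (Station 1→Station 2) × (Station 1→Station 3) = (343.8, 2020.8, 7593).
So ∂z/∂E = −n_x/n_z = −0.04528 and ∂z/∂N = −n_y/n_z = −0.26614.
Unit vector along 205° is (sin 205°, cos 205°) = (-0.4226, -0.9063).
Slope in that direction = a·(-0.4226) + b·(-0.9063) = 0.26034.
Apparent dip = arctan|0.26034| = 14.59° (true dip is 15.1°, so apparent ≤ true as expected).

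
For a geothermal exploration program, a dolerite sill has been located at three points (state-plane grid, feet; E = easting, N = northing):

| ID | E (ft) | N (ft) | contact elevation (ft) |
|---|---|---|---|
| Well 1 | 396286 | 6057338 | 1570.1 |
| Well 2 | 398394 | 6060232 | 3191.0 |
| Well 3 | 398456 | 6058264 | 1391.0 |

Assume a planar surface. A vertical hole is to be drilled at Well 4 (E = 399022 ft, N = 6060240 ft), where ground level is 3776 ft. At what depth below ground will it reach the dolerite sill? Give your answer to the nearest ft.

871 ft

Let the plane be z = a·E + b·N + c.
Well 2−Well 1: 2108a + 2894b = 1620.9;  Well 3−Well 1: 2170a + 926b = −179.1.
Solving gives a = −0.46656235, b = 0.89993554.
Then c = 1570.1 − a·396286 − b·6057338 = −5264751.49.
At (399022, 6060240): z_contact = −186168.6 + 5453825.3 − 5264751.49 = 2905.2 ft.
Depth below ground = 3776 − 2905.2 = 871 ft.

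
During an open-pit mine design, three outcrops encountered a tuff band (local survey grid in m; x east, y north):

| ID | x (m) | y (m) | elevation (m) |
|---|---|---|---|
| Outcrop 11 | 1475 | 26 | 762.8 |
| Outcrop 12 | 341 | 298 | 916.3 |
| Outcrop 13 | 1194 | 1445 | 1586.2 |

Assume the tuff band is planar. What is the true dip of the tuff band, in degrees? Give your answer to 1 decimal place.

30.2°

Let the plane be z = a·x + b·y + c.
Outcrop 12−Outcrop 11: −1134a + 272b = 153.5;  Outcrop 13−Outcrop 11: −281a + 1419b = 823.4.
Solving gives a = 0.00401, b = 0.58106.
Gradient magnitude |∇z| = √(a² + b²) = √(0.00002 + 0.33763) = 0.58108.
True dip = arctan(0.58108) = 30.2°, dipping toward S (azimuth ≈ 180°).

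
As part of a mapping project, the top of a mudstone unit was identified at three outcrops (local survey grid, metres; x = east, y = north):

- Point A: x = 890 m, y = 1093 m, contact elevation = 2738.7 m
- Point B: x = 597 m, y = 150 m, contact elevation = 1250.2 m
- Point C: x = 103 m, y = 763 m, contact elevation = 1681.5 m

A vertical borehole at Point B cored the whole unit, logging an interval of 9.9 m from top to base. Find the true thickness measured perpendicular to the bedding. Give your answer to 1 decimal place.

Two edge vectors: Point A→Point B = (-293, -943, -1488.5), Point A→Point C = (-787, -330, -1057.2).
Normal n = (Point A→Point B) × (Point A→Point C) = (505734.6, 861689.9, -645451).
So ∂z/∂x = −n_x/n_z = 0.78354 and ∂z/∂y = −n_y/n_z = 1.33502.
|∇z| = √(a²+b²) = 1.54797, so dip δ = arctan(1.54797) = 57.14°.
True thickness = vertical thickness × cos δ = 9.9 × cos 57.14° = 5.4 m.

5.4 m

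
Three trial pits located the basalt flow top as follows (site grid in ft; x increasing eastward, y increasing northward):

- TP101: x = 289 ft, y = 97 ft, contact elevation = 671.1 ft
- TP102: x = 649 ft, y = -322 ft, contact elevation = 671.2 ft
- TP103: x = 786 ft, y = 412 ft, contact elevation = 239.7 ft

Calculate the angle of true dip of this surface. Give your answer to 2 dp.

36.54°

Two edge vectors: TP101→TP102 = (360, -419, 0.1), TP101→TP103 = (497, 315, -431.4).
Normal n = (TP101→TP102) × (TP101→TP103) = (180725.1, 155353.7, 321643).
So ∂z/∂x = −n_x/n_z = −0.56188 and ∂z/∂y = −n_y/n_z = −0.48300.
Gradient magnitude |∇z| = √(a² + b²) = √(0.31571 + 0.23329) = 0.74095.
True dip = arctan(0.74095) = 36.54°, dipping toward NE (azimuth ≈ 049°).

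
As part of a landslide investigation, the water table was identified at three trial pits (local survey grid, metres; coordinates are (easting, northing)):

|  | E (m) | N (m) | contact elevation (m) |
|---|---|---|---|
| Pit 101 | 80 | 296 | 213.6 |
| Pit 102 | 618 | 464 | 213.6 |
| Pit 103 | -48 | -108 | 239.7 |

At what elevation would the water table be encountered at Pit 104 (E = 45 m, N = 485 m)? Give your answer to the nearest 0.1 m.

Let the plane be z = a·E + b·N + c.
Pit 102−Pit 101: 538a + 168b = 0;  Pit 103−Pit 101: −128a − 404b = 26.1.
Solving gives a = 0.02239, b = −0.07170.
Then c = 213.6 − a·80 − b·296 = 233.03.
At (45, 485): z = 1.0 − 34.8 + 233.03 = 199.3 m.

199.3 m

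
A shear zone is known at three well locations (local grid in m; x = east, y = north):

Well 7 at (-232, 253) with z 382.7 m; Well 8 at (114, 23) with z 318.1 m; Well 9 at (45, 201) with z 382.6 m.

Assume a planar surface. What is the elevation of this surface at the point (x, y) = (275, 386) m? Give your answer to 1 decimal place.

Let the plane be z = a·x + b·y + c.
Well 8−Well 7: 346a − 230b = −64.6;  Well 9−Well 7: 277a − 52b = −0.1.
Solving gives a = 0.07297, b = 0.39065.
Then c = 382.7 − a·-232 − b·253 = 300.80.
At (275, 386): z = 20.1 + 150.8 + 300.80 = 471.7 m.

471.7 m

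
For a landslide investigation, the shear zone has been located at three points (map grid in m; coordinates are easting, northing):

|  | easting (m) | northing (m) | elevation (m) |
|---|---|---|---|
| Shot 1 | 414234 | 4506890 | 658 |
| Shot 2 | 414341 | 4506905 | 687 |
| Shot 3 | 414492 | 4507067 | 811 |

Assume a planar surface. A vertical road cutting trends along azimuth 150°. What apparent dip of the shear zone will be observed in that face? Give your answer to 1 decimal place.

22.6°

Let the plane be z = a·easting + b·northing + c.
Shot 2−Shot 1: 107a + 15b = 29;  Shot 3−Shot 1: 258a + 177b = 153.
Solving gives a = 0.18833, b = 0.58989.
Unit vector along 150° is (sin 150°, cos 150°) = (0.5000, -0.8660).
Slope in that direction = a·(0.5000) + b·(-0.8660) = −0.41669.
Apparent dip = arctan|0.41669| = 22.6° (true dip is 31.8°, so apparent ≤ true as expected).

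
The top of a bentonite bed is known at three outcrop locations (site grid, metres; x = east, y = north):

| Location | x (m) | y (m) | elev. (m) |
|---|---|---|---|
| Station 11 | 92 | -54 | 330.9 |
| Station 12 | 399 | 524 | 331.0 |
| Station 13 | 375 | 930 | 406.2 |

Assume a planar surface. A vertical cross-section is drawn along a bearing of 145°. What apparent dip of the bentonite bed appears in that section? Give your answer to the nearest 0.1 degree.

Let the plane be z = a·x + b·y + c.
Station 12−Station 11: 307a + 578b = 0.1;  Station 13−Station 11: 283a + 984b = 75.3.
Solving gives a = −0.31351, b = 0.16669.
Unit vector along 145° is (sin 145°, cos 145°) = (0.5736, -0.8192).
Slope in that direction = a·(0.5736) + b·(-0.8192) = −0.31636.
Apparent dip = arctan|0.31636| = 17.6° (true dip is 19.5°, so apparent ≤ true as expected).

17.6°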